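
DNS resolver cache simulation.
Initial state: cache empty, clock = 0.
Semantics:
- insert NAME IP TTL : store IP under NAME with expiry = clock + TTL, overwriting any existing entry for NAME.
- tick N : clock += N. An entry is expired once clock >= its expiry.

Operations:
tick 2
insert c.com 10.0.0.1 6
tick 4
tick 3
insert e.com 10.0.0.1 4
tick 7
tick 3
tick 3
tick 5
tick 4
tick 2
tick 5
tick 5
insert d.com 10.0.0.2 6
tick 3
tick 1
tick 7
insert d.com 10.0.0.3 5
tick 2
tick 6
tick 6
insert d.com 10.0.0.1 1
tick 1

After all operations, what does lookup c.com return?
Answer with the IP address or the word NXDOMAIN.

Op 1: tick 2 -> clock=2.
Op 2: insert c.com -> 10.0.0.1 (expiry=2+6=8). clock=2
Op 3: tick 4 -> clock=6.
Op 4: tick 3 -> clock=9. purged={c.com}
Op 5: insert e.com -> 10.0.0.1 (expiry=9+4=13). clock=9
Op 6: tick 7 -> clock=16. purged={e.com}
Op 7: tick 3 -> clock=19.
Op 8: tick 3 -> clock=22.
Op 9: tick 5 -> clock=27.
Op 10: tick 4 -> clock=31.
Op 11: tick 2 -> clock=33.
Op 12: tick 5 -> clock=38.
Op 13: tick 5 -> clock=43.
Op 14: insert d.com -> 10.0.0.2 (expiry=43+6=49). clock=43
Op 15: tick 3 -> clock=46.
Op 16: tick 1 -> clock=47.
Op 17: tick 7 -> clock=54. purged={d.com}
Op 18: insert d.com -> 10.0.0.3 (expiry=54+5=59). clock=54
Op 19: tick 2 -> clock=56.
Op 20: tick 6 -> clock=62. purged={d.com}
Op 21: tick 6 -> clock=68.
Op 22: insert d.com -> 10.0.0.1 (expiry=68+1=69). clock=68
Op 23: tick 1 -> clock=69. purged={d.com}
lookup c.com: not in cache (expired or never inserted)

Answer: NXDOMAIN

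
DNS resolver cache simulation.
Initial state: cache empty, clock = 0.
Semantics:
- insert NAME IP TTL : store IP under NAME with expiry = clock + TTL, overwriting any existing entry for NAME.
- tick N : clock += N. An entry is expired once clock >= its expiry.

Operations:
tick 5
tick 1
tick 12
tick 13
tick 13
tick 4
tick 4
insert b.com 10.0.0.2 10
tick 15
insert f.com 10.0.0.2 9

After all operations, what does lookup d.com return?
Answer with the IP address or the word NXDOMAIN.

Answer: NXDOMAIN

Derivation:
Op 1: tick 5 -> clock=5.
Op 2: tick 1 -> clock=6.
Op 3: tick 12 -> clock=18.
Op 4: tick 13 -> clock=31.
Op 5: tick 13 -> clock=44.
Op 6: tick 4 -> clock=48.
Op 7: tick 4 -> clock=52.
Op 8: insert b.com -> 10.0.0.2 (expiry=52+10=62). clock=52
Op 9: tick 15 -> clock=67. purged={b.com}
Op 10: insert f.com -> 10.0.0.2 (expiry=67+9=76). clock=67
lookup d.com: not in cache (expired or never inserted)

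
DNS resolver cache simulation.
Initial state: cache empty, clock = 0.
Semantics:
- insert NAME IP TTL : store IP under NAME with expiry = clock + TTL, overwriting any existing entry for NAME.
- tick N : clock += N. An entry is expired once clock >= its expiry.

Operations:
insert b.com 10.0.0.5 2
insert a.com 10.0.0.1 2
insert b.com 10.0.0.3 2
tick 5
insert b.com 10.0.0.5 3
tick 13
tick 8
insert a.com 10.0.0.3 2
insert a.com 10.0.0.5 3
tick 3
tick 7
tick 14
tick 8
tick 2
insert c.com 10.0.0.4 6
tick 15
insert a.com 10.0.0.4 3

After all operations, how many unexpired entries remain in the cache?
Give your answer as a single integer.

Op 1: insert b.com -> 10.0.0.5 (expiry=0+2=2). clock=0
Op 2: insert a.com -> 10.0.0.1 (expiry=0+2=2). clock=0
Op 3: insert b.com -> 10.0.0.3 (expiry=0+2=2). clock=0
Op 4: tick 5 -> clock=5. purged={a.com,b.com}
Op 5: insert b.com -> 10.0.0.5 (expiry=5+3=8). clock=5
Op 6: tick 13 -> clock=18. purged={b.com}
Op 7: tick 8 -> clock=26.
Op 8: insert a.com -> 10.0.0.3 (expiry=26+2=28). clock=26
Op 9: insert a.com -> 10.0.0.5 (expiry=26+3=29). clock=26
Op 10: tick 3 -> clock=29. purged={a.com}
Op 11: tick 7 -> clock=36.
Op 12: tick 14 -> clock=50.
Op 13: tick 8 -> clock=58.
Op 14: tick 2 -> clock=60.
Op 15: insert c.com -> 10.0.0.4 (expiry=60+6=66). clock=60
Op 16: tick 15 -> clock=75. purged={c.com}
Op 17: insert a.com -> 10.0.0.4 (expiry=75+3=78). clock=75
Final cache (unexpired): {a.com} -> size=1

Answer: 1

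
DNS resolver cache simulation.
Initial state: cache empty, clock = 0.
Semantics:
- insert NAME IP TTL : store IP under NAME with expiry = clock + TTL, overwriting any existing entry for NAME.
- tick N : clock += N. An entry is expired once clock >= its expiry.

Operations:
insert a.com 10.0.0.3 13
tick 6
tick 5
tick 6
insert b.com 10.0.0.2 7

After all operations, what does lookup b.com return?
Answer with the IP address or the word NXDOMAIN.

Op 1: insert a.com -> 10.0.0.3 (expiry=0+13=13). clock=0
Op 2: tick 6 -> clock=6.
Op 3: tick 5 -> clock=11.
Op 4: tick 6 -> clock=17. purged={a.com}
Op 5: insert b.com -> 10.0.0.2 (expiry=17+7=24). clock=17
lookup b.com: present, ip=10.0.0.2 expiry=24 > clock=17

Answer: 10.0.0.2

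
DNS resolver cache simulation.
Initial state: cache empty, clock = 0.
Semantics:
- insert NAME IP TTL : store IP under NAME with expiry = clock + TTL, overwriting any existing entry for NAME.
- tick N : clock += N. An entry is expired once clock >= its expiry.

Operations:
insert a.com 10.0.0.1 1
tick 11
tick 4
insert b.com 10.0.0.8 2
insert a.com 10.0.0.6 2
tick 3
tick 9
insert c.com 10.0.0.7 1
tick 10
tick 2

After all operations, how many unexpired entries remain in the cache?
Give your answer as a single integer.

Op 1: insert a.com -> 10.0.0.1 (expiry=0+1=1). clock=0
Op 2: tick 11 -> clock=11. purged={a.com}
Op 3: tick 4 -> clock=15.
Op 4: insert b.com -> 10.0.0.8 (expiry=15+2=17). clock=15
Op 5: insert a.com -> 10.0.0.6 (expiry=15+2=17). clock=15
Op 6: tick 3 -> clock=18. purged={a.com,b.com}
Op 7: tick 9 -> clock=27.
Op 8: insert c.com -> 10.0.0.7 (expiry=27+1=28). clock=27
Op 9: tick 10 -> clock=37. purged={c.com}
Op 10: tick 2 -> clock=39.
Final cache (unexpired): {} -> size=0

Answer: 0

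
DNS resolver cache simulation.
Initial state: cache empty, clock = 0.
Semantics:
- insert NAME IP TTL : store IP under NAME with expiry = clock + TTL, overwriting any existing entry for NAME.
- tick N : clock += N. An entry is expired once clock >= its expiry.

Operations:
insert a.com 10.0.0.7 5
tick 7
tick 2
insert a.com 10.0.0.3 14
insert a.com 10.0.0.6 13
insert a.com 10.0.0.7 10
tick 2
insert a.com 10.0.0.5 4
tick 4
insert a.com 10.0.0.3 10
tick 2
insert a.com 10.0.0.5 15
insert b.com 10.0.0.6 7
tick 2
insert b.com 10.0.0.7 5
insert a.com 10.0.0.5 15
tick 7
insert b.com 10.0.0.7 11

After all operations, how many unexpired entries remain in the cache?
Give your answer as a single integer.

Op 1: insert a.com -> 10.0.0.7 (expiry=0+5=5). clock=0
Op 2: tick 7 -> clock=7. purged={a.com}
Op 3: tick 2 -> clock=9.
Op 4: insert a.com -> 10.0.0.3 (expiry=9+14=23). clock=9
Op 5: insert a.com -> 10.0.0.6 (expiry=9+13=22). clock=9
Op 6: insert a.com -> 10.0.0.7 (expiry=9+10=19). clock=9
Op 7: tick 2 -> clock=11.
Op 8: insert a.com -> 10.0.0.5 (expiry=11+4=15). clock=11
Op 9: tick 4 -> clock=15. purged={a.com}
Op 10: insert a.com -> 10.0.0.3 (expiry=15+10=25). clock=15
Op 11: tick 2 -> clock=17.
Op 12: insert a.com -> 10.0.0.5 (expiry=17+15=32). clock=17
Op 13: insert b.com -> 10.0.0.6 (expiry=17+7=24). clock=17
Op 14: tick 2 -> clock=19.
Op 15: insert b.com -> 10.0.0.7 (expiry=19+5=24). clock=19
Op 16: insert a.com -> 10.0.0.5 (expiry=19+15=34). clock=19
Op 17: tick 7 -> clock=26. purged={b.com}
Op 18: insert b.com -> 10.0.0.7 (expiry=26+11=37). clock=26
Final cache (unexpired): {a.com,b.com} -> size=2

Answer: 2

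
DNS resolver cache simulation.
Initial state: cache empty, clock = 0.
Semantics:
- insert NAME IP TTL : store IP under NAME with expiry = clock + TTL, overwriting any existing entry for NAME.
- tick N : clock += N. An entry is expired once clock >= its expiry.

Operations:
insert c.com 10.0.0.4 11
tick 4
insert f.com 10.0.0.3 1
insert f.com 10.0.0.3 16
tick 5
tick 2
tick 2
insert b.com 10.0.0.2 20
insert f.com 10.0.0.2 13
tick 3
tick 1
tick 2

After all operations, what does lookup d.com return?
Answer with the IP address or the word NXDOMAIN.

Answer: NXDOMAIN

Derivation:
Op 1: insert c.com -> 10.0.0.4 (expiry=0+11=11). clock=0
Op 2: tick 4 -> clock=4.
Op 3: insert f.com -> 10.0.0.3 (expiry=4+1=5). clock=4
Op 4: insert f.com -> 10.0.0.3 (expiry=4+16=20). clock=4
Op 5: tick 5 -> clock=9.
Op 6: tick 2 -> clock=11. purged={c.com}
Op 7: tick 2 -> clock=13.
Op 8: insert b.com -> 10.0.0.2 (expiry=13+20=33). clock=13
Op 9: insert f.com -> 10.0.0.2 (expiry=13+13=26). clock=13
Op 10: tick 3 -> clock=16.
Op 11: tick 1 -> clock=17.
Op 12: tick 2 -> clock=19.
lookup d.com: not in cache (expired or never inserted)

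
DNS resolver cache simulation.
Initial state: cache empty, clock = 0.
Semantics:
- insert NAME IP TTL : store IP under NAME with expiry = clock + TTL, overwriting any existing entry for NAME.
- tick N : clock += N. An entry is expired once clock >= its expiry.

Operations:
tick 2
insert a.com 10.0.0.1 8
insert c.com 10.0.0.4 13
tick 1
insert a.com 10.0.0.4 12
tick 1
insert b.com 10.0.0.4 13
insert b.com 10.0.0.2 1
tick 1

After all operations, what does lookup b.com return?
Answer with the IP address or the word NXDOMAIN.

Op 1: tick 2 -> clock=2.
Op 2: insert a.com -> 10.0.0.1 (expiry=2+8=10). clock=2
Op 3: insert c.com -> 10.0.0.4 (expiry=2+13=15). clock=2
Op 4: tick 1 -> clock=3.
Op 5: insert a.com -> 10.0.0.4 (expiry=3+12=15). clock=3
Op 6: tick 1 -> clock=4.
Op 7: insert b.com -> 10.0.0.4 (expiry=4+13=17). clock=4
Op 8: insert b.com -> 10.0.0.2 (expiry=4+1=5). clock=4
Op 9: tick 1 -> clock=5. purged={b.com}
lookup b.com: not in cache (expired or never inserted)

Answer: NXDOMAIN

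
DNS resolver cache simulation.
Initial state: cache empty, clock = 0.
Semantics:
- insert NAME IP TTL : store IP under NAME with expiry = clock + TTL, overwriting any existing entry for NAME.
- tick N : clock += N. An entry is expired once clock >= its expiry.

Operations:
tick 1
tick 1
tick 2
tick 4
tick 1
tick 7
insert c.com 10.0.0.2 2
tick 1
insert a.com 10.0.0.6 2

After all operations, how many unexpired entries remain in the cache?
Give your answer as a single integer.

Answer: 2

Derivation:
Op 1: tick 1 -> clock=1.
Op 2: tick 1 -> clock=2.
Op 3: tick 2 -> clock=4.
Op 4: tick 4 -> clock=8.
Op 5: tick 1 -> clock=9.
Op 6: tick 7 -> clock=16.
Op 7: insert c.com -> 10.0.0.2 (expiry=16+2=18). clock=16
Op 8: tick 1 -> clock=17.
Op 9: insert a.com -> 10.0.0.6 (expiry=17+2=19). clock=17
Final cache (unexpired): {a.com,c.com} -> size=2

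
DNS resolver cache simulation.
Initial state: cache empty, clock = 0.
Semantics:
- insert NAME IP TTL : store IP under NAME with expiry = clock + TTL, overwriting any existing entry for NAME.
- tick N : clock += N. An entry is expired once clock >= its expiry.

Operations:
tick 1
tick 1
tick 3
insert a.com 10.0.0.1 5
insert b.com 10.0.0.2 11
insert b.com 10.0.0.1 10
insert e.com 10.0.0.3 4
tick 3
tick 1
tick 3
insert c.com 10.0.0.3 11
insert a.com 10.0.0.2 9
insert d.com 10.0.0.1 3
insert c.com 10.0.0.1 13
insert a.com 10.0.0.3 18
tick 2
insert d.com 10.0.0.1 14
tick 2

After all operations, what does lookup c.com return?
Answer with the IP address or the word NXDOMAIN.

Answer: 10.0.0.1

Derivation:
Op 1: tick 1 -> clock=1.
Op 2: tick 1 -> clock=2.
Op 3: tick 3 -> clock=5.
Op 4: insert a.com -> 10.0.0.1 (expiry=5+5=10). clock=5
Op 5: insert b.com -> 10.0.0.2 (expiry=5+11=16). clock=5
Op 6: insert b.com -> 10.0.0.1 (expiry=5+10=15). clock=5
Op 7: insert e.com -> 10.0.0.3 (expiry=5+4=9). clock=5
Op 8: tick 3 -> clock=8.
Op 9: tick 1 -> clock=9. purged={e.com}
Op 10: tick 3 -> clock=12. purged={a.com}
Op 11: insert c.com -> 10.0.0.3 (expiry=12+11=23). clock=12
Op 12: insert a.com -> 10.0.0.2 (expiry=12+9=21). clock=12
Op 13: insert d.com -> 10.0.0.1 (expiry=12+3=15). clock=12
Op 14: insert c.com -> 10.0.0.1 (expiry=12+13=25). clock=12
Op 15: insert a.com -> 10.0.0.3 (expiry=12+18=30). clock=12
Op 16: tick 2 -> clock=14.
Op 17: insert d.com -> 10.0.0.1 (expiry=14+14=28). clock=14
Op 18: tick 2 -> clock=16. purged={b.com}
lookup c.com: present, ip=10.0.0.1 expiry=25 > clock=16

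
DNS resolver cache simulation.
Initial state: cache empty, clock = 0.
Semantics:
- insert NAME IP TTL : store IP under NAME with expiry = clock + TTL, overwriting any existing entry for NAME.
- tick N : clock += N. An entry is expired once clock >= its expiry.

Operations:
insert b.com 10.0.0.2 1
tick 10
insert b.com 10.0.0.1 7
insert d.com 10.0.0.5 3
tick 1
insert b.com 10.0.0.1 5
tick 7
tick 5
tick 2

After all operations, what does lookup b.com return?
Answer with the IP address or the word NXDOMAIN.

Answer: NXDOMAIN

Derivation:
Op 1: insert b.com -> 10.0.0.2 (expiry=0+1=1). clock=0
Op 2: tick 10 -> clock=10. purged={b.com}
Op 3: insert b.com -> 10.0.0.1 (expiry=10+7=17). clock=10
Op 4: insert d.com -> 10.0.0.5 (expiry=10+3=13). clock=10
Op 5: tick 1 -> clock=11.
Op 6: insert b.com -> 10.0.0.1 (expiry=11+5=16). clock=11
Op 7: tick 7 -> clock=18. purged={b.com,d.com}
Op 8: tick 5 -> clock=23.
Op 9: tick 2 -> clock=25.
lookup b.com: not in cache (expired or never inserted)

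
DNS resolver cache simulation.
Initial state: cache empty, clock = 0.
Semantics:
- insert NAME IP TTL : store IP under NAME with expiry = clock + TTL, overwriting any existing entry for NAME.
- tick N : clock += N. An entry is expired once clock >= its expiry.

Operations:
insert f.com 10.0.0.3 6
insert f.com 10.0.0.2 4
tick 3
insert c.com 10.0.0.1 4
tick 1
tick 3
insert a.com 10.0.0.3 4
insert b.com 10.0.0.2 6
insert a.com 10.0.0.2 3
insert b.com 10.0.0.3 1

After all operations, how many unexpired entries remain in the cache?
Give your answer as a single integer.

Op 1: insert f.com -> 10.0.0.3 (expiry=0+6=6). clock=0
Op 2: insert f.com -> 10.0.0.2 (expiry=0+4=4). clock=0
Op 3: tick 3 -> clock=3.
Op 4: insert c.com -> 10.0.0.1 (expiry=3+4=7). clock=3
Op 5: tick 1 -> clock=4. purged={f.com}
Op 6: tick 3 -> clock=7. purged={c.com}
Op 7: insert a.com -> 10.0.0.3 (expiry=7+4=11). clock=7
Op 8: insert b.com -> 10.0.0.2 (expiry=7+6=13). clock=7
Op 9: insert a.com -> 10.0.0.2 (expiry=7+3=10). clock=7
Op 10: insert b.com -> 10.0.0.3 (expiry=7+1=8). clock=7
Final cache (unexpired): {a.com,b.com} -> size=2

Answer: 2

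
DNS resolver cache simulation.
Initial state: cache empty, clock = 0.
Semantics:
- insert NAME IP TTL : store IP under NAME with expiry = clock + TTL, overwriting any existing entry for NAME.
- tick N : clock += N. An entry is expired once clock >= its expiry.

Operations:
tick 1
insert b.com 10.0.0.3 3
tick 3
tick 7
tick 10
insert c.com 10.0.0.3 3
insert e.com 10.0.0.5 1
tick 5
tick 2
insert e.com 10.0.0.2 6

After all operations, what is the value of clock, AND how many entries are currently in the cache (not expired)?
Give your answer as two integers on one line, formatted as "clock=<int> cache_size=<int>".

Answer: clock=28 cache_size=1

Derivation:
Op 1: tick 1 -> clock=1.
Op 2: insert b.com -> 10.0.0.3 (expiry=1+3=4). clock=1
Op 3: tick 3 -> clock=4. purged={b.com}
Op 4: tick 7 -> clock=11.
Op 5: tick 10 -> clock=21.
Op 6: insert c.com -> 10.0.0.3 (expiry=21+3=24). clock=21
Op 7: insert e.com -> 10.0.0.5 (expiry=21+1=22). clock=21
Op 8: tick 5 -> clock=26. purged={c.com,e.com}
Op 9: tick 2 -> clock=28.
Op 10: insert e.com -> 10.0.0.2 (expiry=28+6=34). clock=28
Final clock = 28
Final cache (unexpired): {e.com} -> size=1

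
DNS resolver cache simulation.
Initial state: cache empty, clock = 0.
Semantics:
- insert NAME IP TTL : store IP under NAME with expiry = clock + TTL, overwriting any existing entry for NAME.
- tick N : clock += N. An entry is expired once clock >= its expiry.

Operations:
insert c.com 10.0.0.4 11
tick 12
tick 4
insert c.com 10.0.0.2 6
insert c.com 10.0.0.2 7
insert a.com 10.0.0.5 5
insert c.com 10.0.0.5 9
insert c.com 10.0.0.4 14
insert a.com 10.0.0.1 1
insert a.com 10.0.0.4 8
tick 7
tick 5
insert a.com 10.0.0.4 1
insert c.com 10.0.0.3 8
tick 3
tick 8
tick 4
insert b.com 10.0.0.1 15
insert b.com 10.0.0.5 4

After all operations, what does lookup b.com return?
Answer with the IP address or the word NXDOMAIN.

Answer: 10.0.0.5

Derivation:
Op 1: insert c.com -> 10.0.0.4 (expiry=0+11=11). clock=0
Op 2: tick 12 -> clock=12. purged={c.com}
Op 3: tick 4 -> clock=16.
Op 4: insert c.com -> 10.0.0.2 (expiry=16+6=22). clock=16
Op 5: insert c.com -> 10.0.0.2 (expiry=16+7=23). clock=16
Op 6: insert a.com -> 10.0.0.5 (expiry=16+5=21). clock=16
Op 7: insert c.com -> 10.0.0.5 (expiry=16+9=25). clock=16
Op 8: insert c.com -> 10.0.0.4 (expiry=16+14=30). clock=16
Op 9: insert a.com -> 10.0.0.1 (expiry=16+1=17). clock=16
Op 10: insert a.com -> 10.0.0.4 (expiry=16+8=24). clock=16
Op 11: tick 7 -> clock=23.
Op 12: tick 5 -> clock=28. purged={a.com}
Op 13: insert a.com -> 10.0.0.4 (expiry=28+1=29). clock=28
Op 14: insert c.com -> 10.0.0.3 (expiry=28+8=36). clock=28
Op 15: tick 3 -> clock=31. purged={a.com}
Op 16: tick 8 -> clock=39. purged={c.com}
Op 17: tick 4 -> clock=43.
Op 18: insert b.com -> 10.0.0.1 (expiry=43+15=58). clock=43
Op 19: insert b.com -> 10.0.0.5 (expiry=43+4=47). clock=43
lookup b.com: present, ip=10.0.0.5 expiry=47 > clock=43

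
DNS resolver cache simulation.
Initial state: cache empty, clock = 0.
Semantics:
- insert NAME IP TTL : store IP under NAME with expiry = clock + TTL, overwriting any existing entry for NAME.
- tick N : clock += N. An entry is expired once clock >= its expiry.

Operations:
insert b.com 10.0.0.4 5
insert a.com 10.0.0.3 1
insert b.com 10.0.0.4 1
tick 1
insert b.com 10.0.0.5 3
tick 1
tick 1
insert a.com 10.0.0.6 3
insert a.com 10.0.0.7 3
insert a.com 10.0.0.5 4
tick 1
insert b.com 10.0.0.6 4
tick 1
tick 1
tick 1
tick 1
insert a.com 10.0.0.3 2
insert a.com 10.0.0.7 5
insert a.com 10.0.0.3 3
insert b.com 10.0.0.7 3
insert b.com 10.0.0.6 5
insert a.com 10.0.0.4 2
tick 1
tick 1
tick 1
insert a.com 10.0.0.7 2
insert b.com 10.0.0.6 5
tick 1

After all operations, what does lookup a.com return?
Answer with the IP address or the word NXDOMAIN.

Answer: 10.0.0.7

Derivation:
Op 1: insert b.com -> 10.0.0.4 (expiry=0+5=5). clock=0
Op 2: insert a.com -> 10.0.0.3 (expiry=0+1=1). clock=0
Op 3: insert b.com -> 10.0.0.4 (expiry=0+1=1). clock=0
Op 4: tick 1 -> clock=1. purged={a.com,b.com}
Op 5: insert b.com -> 10.0.0.5 (expiry=1+3=4). clock=1
Op 6: tick 1 -> clock=2.
Op 7: tick 1 -> clock=3.
Op 8: insert a.com -> 10.0.0.6 (expiry=3+3=6). clock=3
Op 9: insert a.com -> 10.0.0.7 (expiry=3+3=6). clock=3
Op 10: insert a.com -> 10.0.0.5 (expiry=3+4=7). clock=3
Op 11: tick 1 -> clock=4. purged={b.com}
Op 12: insert b.com -> 10.0.0.6 (expiry=4+4=8). clock=4
Op 13: tick 1 -> clock=5.
Op 14: tick 1 -> clock=6.
Op 15: tick 1 -> clock=7. purged={a.com}
Op 16: tick 1 -> clock=8. purged={b.com}
Op 17: insert a.com -> 10.0.0.3 (expiry=8+2=10). clock=8
Op 18: insert a.com -> 10.0.0.7 (expiry=8+5=13). clock=8
Op 19: insert a.com -> 10.0.0.3 (expiry=8+3=11). clock=8
Op 20: insert b.com -> 10.0.0.7 (expiry=8+3=11). clock=8
Op 21: insert b.com -> 10.0.0.6 (expiry=8+5=13). clock=8
Op 22: insert a.com -> 10.0.0.4 (expiry=8+2=10). clock=8
Op 23: tick 1 -> clock=9.
Op 24: tick 1 -> clock=10. purged={a.com}
Op 25: tick 1 -> clock=11.
Op 26: insert a.com -> 10.0.0.7 (expiry=11+2=13). clock=11
Op 27: insert b.com -> 10.0.0.6 (expiry=11+5=16). clock=11
Op 28: tick 1 -> clock=12.
lookup a.com: present, ip=10.0.0.7 expiry=13 > clock=12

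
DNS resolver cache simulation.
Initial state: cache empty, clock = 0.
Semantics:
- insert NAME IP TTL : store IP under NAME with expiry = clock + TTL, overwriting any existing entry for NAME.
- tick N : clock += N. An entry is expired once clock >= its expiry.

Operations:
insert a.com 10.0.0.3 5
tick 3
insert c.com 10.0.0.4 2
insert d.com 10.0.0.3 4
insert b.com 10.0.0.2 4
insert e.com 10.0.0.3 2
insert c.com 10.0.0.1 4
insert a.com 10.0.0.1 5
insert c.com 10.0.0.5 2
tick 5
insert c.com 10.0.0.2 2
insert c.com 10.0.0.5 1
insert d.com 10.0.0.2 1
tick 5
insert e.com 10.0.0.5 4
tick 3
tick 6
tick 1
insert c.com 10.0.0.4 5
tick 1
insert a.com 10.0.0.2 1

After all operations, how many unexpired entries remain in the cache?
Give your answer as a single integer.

Op 1: insert a.com -> 10.0.0.3 (expiry=0+5=5). clock=0
Op 2: tick 3 -> clock=3.
Op 3: insert c.com -> 10.0.0.4 (expiry=3+2=5). clock=3
Op 4: insert d.com -> 10.0.0.3 (expiry=3+4=7). clock=3
Op 5: insert b.com -> 10.0.0.2 (expiry=3+4=7). clock=3
Op 6: insert e.com -> 10.0.0.3 (expiry=3+2=5). clock=3
Op 7: insert c.com -> 10.0.0.1 (expiry=3+4=7). clock=3
Op 8: insert a.com -> 10.0.0.1 (expiry=3+5=8). clock=3
Op 9: insert c.com -> 10.0.0.5 (expiry=3+2=5). clock=3
Op 10: tick 5 -> clock=8. purged={a.com,b.com,c.com,d.com,e.com}
Op 11: insert c.com -> 10.0.0.2 (expiry=8+2=10). clock=8
Op 12: insert c.com -> 10.0.0.5 (expiry=8+1=9). clock=8
Op 13: insert d.com -> 10.0.0.2 (expiry=8+1=9). clock=8
Op 14: tick 5 -> clock=13. purged={c.com,d.com}
Op 15: insert e.com -> 10.0.0.5 (expiry=13+4=17). clock=13
Op 16: tick 3 -> clock=16.
Op 17: tick 6 -> clock=22. purged={e.com}
Op 18: tick 1 -> clock=23.
Op 19: insert c.com -> 10.0.0.4 (expiry=23+5=28). clock=23
Op 20: tick 1 -> clock=24.
Op 21: insert a.com -> 10.0.0.2 (expiry=24+1=25). clock=24
Final cache (unexpired): {a.com,c.com} -> size=2

Answer: 2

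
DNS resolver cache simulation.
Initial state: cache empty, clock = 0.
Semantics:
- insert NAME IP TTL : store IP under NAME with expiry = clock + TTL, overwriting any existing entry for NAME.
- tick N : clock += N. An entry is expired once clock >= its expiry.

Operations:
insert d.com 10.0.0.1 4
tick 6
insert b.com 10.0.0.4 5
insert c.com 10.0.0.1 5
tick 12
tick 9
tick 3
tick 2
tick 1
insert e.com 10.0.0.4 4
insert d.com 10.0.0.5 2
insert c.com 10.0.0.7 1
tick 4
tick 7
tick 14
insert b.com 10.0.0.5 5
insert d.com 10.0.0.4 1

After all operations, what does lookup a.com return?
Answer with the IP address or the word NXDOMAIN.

Op 1: insert d.com -> 10.0.0.1 (expiry=0+4=4). clock=0
Op 2: tick 6 -> clock=6. purged={d.com}
Op 3: insert b.com -> 10.0.0.4 (expiry=6+5=11). clock=6
Op 4: insert c.com -> 10.0.0.1 (expiry=6+5=11). clock=6
Op 5: tick 12 -> clock=18. purged={b.com,c.com}
Op 6: tick 9 -> clock=27.
Op 7: tick 3 -> clock=30.
Op 8: tick 2 -> clock=32.
Op 9: tick 1 -> clock=33.
Op 10: insert e.com -> 10.0.0.4 (expiry=33+4=37). clock=33
Op 11: insert d.com -> 10.0.0.5 (expiry=33+2=35). clock=33
Op 12: insert c.com -> 10.0.0.7 (expiry=33+1=34). clock=33
Op 13: tick 4 -> clock=37. purged={c.com,d.com,e.com}
Op 14: tick 7 -> clock=44.
Op 15: tick 14 -> clock=58.
Op 16: insert b.com -> 10.0.0.5 (expiry=58+5=63). clock=58
Op 17: insert d.com -> 10.0.0.4 (expiry=58+1=59). clock=58
lookup a.com: not in cache (expired or never inserted)

Answer: NXDOMAIN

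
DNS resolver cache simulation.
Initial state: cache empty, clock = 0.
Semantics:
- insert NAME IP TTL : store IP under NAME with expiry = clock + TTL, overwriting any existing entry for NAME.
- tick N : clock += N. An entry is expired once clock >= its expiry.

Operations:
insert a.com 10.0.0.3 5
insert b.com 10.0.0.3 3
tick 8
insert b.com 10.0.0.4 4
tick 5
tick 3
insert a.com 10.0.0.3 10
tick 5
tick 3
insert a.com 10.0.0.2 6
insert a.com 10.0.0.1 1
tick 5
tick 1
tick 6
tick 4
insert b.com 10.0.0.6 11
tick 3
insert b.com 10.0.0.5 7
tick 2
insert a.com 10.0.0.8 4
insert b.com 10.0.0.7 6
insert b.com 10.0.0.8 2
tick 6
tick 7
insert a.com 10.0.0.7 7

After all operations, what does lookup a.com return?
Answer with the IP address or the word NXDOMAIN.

Answer: 10.0.0.7

Derivation:
Op 1: insert a.com -> 10.0.0.3 (expiry=0+5=5). clock=0
Op 2: insert b.com -> 10.0.0.3 (expiry=0+3=3). clock=0
Op 3: tick 8 -> clock=8. purged={a.com,b.com}
Op 4: insert b.com -> 10.0.0.4 (expiry=8+4=12). clock=8
Op 5: tick 5 -> clock=13. purged={b.com}
Op 6: tick 3 -> clock=16.
Op 7: insert a.com -> 10.0.0.3 (expiry=16+10=26). clock=16
Op 8: tick 5 -> clock=21.
Op 9: tick 3 -> clock=24.
Op 10: insert a.com -> 10.0.0.2 (expiry=24+6=30). clock=24
Op 11: insert a.com -> 10.0.0.1 (expiry=24+1=25). clock=24
Op 12: tick 5 -> clock=29. purged={a.com}
Op 13: tick 1 -> clock=30.
Op 14: tick 6 -> clock=36.
Op 15: tick 4 -> clock=40.
Op 16: insert b.com -> 10.0.0.6 (expiry=40+11=51). clock=40
Op 17: tick 3 -> clock=43.
Op 18: insert b.com -> 10.0.0.5 (expiry=43+7=50). clock=43
Op 19: tick 2 -> clock=45.
Op 20: insert a.com -> 10.0.0.8 (expiry=45+4=49). clock=45
Op 21: insert b.com -> 10.0.0.7 (expiry=45+6=51). clock=45
Op 22: insert b.com -> 10.0.0.8 (expiry=45+2=47). clock=45
Op 23: tick 6 -> clock=51. purged={a.com,b.com}
Op 24: tick 7 -> clock=58.
Op 25: insert a.com -> 10.0.0.7 (expiry=58+7=65). clock=58
lookup a.com: present, ip=10.0.0.7 expiry=65 > clock=58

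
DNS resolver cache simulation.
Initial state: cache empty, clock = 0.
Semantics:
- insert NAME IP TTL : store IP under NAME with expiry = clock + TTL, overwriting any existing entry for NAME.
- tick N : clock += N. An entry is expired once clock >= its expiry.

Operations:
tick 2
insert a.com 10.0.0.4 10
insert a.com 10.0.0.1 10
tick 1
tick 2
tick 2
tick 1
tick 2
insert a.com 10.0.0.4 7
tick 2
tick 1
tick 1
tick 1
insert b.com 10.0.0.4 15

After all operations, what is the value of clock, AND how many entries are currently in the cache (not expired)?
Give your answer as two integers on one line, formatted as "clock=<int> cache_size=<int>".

Op 1: tick 2 -> clock=2.
Op 2: insert a.com -> 10.0.0.4 (expiry=2+10=12). clock=2
Op 3: insert a.com -> 10.0.0.1 (expiry=2+10=12). clock=2
Op 4: tick 1 -> clock=3.
Op 5: tick 2 -> clock=5.
Op 6: tick 2 -> clock=7.
Op 7: tick 1 -> clock=8.
Op 8: tick 2 -> clock=10.
Op 9: insert a.com -> 10.0.0.4 (expiry=10+7=17). clock=10
Op 10: tick 2 -> clock=12.
Op 11: tick 1 -> clock=13.
Op 12: tick 1 -> clock=14.
Op 13: tick 1 -> clock=15.
Op 14: insert b.com -> 10.0.0.4 (expiry=15+15=30). clock=15
Final clock = 15
Final cache (unexpired): {a.com,b.com} -> size=2

Answer: clock=15 cache_size=2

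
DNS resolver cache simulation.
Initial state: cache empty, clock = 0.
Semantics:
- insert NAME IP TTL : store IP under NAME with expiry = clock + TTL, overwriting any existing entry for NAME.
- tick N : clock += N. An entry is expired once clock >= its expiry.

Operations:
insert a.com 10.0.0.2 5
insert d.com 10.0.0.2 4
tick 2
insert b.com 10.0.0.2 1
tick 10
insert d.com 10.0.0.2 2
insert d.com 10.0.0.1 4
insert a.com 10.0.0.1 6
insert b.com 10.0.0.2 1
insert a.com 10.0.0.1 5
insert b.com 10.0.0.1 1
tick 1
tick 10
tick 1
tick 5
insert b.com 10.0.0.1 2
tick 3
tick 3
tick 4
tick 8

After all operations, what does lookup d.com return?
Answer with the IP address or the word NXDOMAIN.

Answer: NXDOMAIN

Derivation:
Op 1: insert a.com -> 10.0.0.2 (expiry=0+5=5). clock=0
Op 2: insert d.com -> 10.0.0.2 (expiry=0+4=4). clock=0
Op 3: tick 2 -> clock=2.
Op 4: insert b.com -> 10.0.0.2 (expiry=2+1=3). clock=2
Op 5: tick 10 -> clock=12. purged={a.com,b.com,d.com}
Op 6: insert d.com -> 10.0.0.2 (expiry=12+2=14). clock=12
Op 7: insert d.com -> 10.0.0.1 (expiry=12+4=16). clock=12
Op 8: insert a.com -> 10.0.0.1 (expiry=12+6=18). clock=12
Op 9: insert b.com -> 10.0.0.2 (expiry=12+1=13). clock=12
Op 10: insert a.com -> 10.0.0.1 (expiry=12+5=17). clock=12
Op 11: insert b.com -> 10.0.0.1 (expiry=12+1=13). clock=12
Op 12: tick 1 -> clock=13. purged={b.com}
Op 13: tick 10 -> clock=23. purged={a.com,d.com}
Op 14: tick 1 -> clock=24.
Op 15: tick 5 -> clock=29.
Op 16: insert b.com -> 10.0.0.1 (expiry=29+2=31). clock=29
Op 17: tick 3 -> clock=32. purged={b.com}
Op 18: tick 3 -> clock=35.
Op 19: tick 4 -> clock=39.
Op 20: tick 8 -> clock=47.
lookup d.com: not in cache (expired or never inserted)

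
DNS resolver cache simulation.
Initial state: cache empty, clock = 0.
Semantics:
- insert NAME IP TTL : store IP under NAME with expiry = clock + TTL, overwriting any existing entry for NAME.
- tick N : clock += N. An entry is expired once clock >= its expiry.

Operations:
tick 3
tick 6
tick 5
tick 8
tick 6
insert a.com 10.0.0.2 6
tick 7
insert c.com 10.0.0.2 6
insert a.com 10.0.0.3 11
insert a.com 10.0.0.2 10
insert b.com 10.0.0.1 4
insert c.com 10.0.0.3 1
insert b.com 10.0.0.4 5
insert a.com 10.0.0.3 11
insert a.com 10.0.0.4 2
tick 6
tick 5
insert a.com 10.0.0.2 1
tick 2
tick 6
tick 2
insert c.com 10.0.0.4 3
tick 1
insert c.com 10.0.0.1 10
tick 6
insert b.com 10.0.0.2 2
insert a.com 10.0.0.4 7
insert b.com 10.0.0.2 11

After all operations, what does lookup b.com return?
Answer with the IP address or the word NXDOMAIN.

Answer: 10.0.0.2

Derivation:
Op 1: tick 3 -> clock=3.
Op 2: tick 6 -> clock=9.
Op 3: tick 5 -> clock=14.
Op 4: tick 8 -> clock=22.
Op 5: tick 6 -> clock=28.
Op 6: insert a.com -> 10.0.0.2 (expiry=28+6=34). clock=28
Op 7: tick 7 -> clock=35. purged={a.com}
Op 8: insert c.com -> 10.0.0.2 (expiry=35+6=41). clock=35
Op 9: insert a.com -> 10.0.0.3 (expiry=35+11=46). clock=35
Op 10: insert a.com -> 10.0.0.2 (expiry=35+10=45). clock=35
Op 11: insert b.com -> 10.0.0.1 (expiry=35+4=39). clock=35
Op 12: insert c.com -> 10.0.0.3 (expiry=35+1=36). clock=35
Op 13: insert b.com -> 10.0.0.4 (expiry=35+5=40). clock=35
Op 14: insert a.com -> 10.0.0.3 (expiry=35+11=46). clock=35
Op 15: insert a.com -> 10.0.0.4 (expiry=35+2=37). clock=35
Op 16: tick 6 -> clock=41. purged={a.com,b.com,c.com}
Op 17: tick 5 -> clock=46.
Op 18: insert a.com -> 10.0.0.2 (expiry=46+1=47). clock=46
Op 19: tick 2 -> clock=48. purged={a.com}
Op 20: tick 6 -> clock=54.
Op 21: tick 2 -> clock=56.
Op 22: insert c.com -> 10.0.0.4 (expiry=56+3=59). clock=56
Op 23: tick 1 -> clock=57.
Op 24: insert c.com -> 10.0.0.1 (expiry=57+10=67). clock=57
Op 25: tick 6 -> clock=63.
Op 26: insert b.com -> 10.0.0.2 (expiry=63+2=65). clock=63
Op 27: insert a.com -> 10.0.0.4 (expiry=63+7=70). clock=63
Op 28: insert b.com -> 10.0.0.2 (expiry=63+11=74). clock=63
lookup b.com: present, ip=10.0.0.2 expiry=74 > clock=63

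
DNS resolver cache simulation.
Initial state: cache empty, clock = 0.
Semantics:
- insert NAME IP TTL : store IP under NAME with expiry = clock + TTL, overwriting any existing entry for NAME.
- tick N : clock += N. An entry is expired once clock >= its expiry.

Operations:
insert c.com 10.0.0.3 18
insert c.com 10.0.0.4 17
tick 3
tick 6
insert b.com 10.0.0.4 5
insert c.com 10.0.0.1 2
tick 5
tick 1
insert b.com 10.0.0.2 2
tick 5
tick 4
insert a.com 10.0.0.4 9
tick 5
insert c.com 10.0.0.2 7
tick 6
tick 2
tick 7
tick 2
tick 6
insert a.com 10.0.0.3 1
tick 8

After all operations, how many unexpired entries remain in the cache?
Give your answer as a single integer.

Op 1: insert c.com -> 10.0.0.3 (expiry=0+18=18). clock=0
Op 2: insert c.com -> 10.0.0.4 (expiry=0+17=17). clock=0
Op 3: tick 3 -> clock=3.
Op 4: tick 6 -> clock=9.
Op 5: insert b.com -> 10.0.0.4 (expiry=9+5=14). clock=9
Op 6: insert c.com -> 10.0.0.1 (expiry=9+2=11). clock=9
Op 7: tick 5 -> clock=14. purged={b.com,c.com}
Op 8: tick 1 -> clock=15.
Op 9: insert b.com -> 10.0.0.2 (expiry=15+2=17). clock=15
Op 10: tick 5 -> clock=20. purged={b.com}
Op 11: tick 4 -> clock=24.
Op 12: insert a.com -> 10.0.0.4 (expiry=24+9=33). clock=24
Op 13: tick 5 -> clock=29.
Op 14: insert c.com -> 10.0.0.2 (expiry=29+7=36). clock=29
Op 15: tick 6 -> clock=35. purged={a.com}
Op 16: tick 2 -> clock=37. purged={c.com}
Op 17: tick 7 -> clock=44.
Op 18: tick 2 -> clock=46.
Op 19: tick 6 -> clock=52.
Op 20: insert a.com -> 10.0.0.3 (expiry=52+1=53). clock=52
Op 21: tick 8 -> clock=60. purged={a.com}
Final cache (unexpired): {} -> size=0

Answer: 0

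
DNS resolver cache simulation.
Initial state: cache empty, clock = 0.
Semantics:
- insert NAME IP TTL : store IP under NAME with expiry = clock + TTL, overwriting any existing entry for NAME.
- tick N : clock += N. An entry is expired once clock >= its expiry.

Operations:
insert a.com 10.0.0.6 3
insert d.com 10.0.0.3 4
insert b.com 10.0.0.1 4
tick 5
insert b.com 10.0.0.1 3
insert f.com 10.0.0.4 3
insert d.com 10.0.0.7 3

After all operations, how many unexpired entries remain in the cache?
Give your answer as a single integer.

Answer: 3

Derivation:
Op 1: insert a.com -> 10.0.0.6 (expiry=0+3=3). clock=0
Op 2: insert d.com -> 10.0.0.3 (expiry=0+4=4). clock=0
Op 3: insert b.com -> 10.0.0.1 (expiry=0+4=4). clock=0
Op 4: tick 5 -> clock=5. purged={a.com,b.com,d.com}
Op 5: insert b.com -> 10.0.0.1 (expiry=5+3=8). clock=5
Op 6: insert f.com -> 10.0.0.4 (expiry=5+3=8). clock=5
Op 7: insert d.com -> 10.0.0.7 (expiry=5+3=8). clock=5
Final cache (unexpired): {b.com,d.com,f.com} -> size=3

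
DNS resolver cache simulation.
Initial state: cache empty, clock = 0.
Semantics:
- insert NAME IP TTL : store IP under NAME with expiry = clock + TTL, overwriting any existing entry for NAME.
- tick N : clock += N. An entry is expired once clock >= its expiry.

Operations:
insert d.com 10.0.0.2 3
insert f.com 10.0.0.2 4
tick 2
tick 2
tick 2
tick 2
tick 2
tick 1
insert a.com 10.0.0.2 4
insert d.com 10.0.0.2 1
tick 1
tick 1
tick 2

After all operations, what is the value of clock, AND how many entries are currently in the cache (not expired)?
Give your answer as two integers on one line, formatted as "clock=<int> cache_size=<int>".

Answer: clock=15 cache_size=0

Derivation:
Op 1: insert d.com -> 10.0.0.2 (expiry=0+3=3). clock=0
Op 2: insert f.com -> 10.0.0.2 (expiry=0+4=4). clock=0
Op 3: tick 2 -> clock=2.
Op 4: tick 2 -> clock=4. purged={d.com,f.com}
Op 5: tick 2 -> clock=6.
Op 6: tick 2 -> clock=8.
Op 7: tick 2 -> clock=10.
Op 8: tick 1 -> clock=11.
Op 9: insert a.com -> 10.0.0.2 (expiry=11+4=15). clock=11
Op 10: insert d.com -> 10.0.0.2 (expiry=11+1=12). clock=11
Op 11: tick 1 -> clock=12. purged={d.com}
Op 12: tick 1 -> clock=13.
Op 13: tick 2 -> clock=15. purged={a.com}
Final clock = 15
Final cache (unexpired): {} -> size=0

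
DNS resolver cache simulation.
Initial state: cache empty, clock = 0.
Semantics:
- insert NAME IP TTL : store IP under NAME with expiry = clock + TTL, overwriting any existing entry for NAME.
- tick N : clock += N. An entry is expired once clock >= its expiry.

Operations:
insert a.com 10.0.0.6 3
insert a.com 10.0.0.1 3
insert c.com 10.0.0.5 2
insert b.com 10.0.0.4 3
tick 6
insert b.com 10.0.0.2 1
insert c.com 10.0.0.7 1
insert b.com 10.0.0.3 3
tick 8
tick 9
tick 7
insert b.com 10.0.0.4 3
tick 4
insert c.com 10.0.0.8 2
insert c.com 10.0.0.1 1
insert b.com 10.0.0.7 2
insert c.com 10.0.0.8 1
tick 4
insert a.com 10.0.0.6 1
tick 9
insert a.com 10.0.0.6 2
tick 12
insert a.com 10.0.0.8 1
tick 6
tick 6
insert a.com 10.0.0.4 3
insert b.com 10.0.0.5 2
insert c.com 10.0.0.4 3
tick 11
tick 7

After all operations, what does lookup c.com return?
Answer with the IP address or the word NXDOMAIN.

Answer: NXDOMAIN

Derivation:
Op 1: insert a.com -> 10.0.0.6 (expiry=0+3=3). clock=0
Op 2: insert a.com -> 10.0.0.1 (expiry=0+3=3). clock=0
Op 3: insert c.com -> 10.0.0.5 (expiry=0+2=2). clock=0
Op 4: insert b.com -> 10.0.0.4 (expiry=0+3=3). clock=0
Op 5: tick 6 -> clock=6. purged={a.com,b.com,c.com}
Op 6: insert b.com -> 10.0.0.2 (expiry=6+1=7). clock=6
Op 7: insert c.com -> 10.0.0.7 (expiry=6+1=7). clock=6
Op 8: insert b.com -> 10.0.0.3 (expiry=6+3=9). clock=6
Op 9: tick 8 -> clock=14. purged={b.com,c.com}
Op 10: tick 9 -> clock=23.
Op 11: tick 7 -> clock=30.
Op 12: insert b.com -> 10.0.0.4 (expiry=30+3=33). clock=30
Op 13: tick 4 -> clock=34. purged={b.com}
Op 14: insert c.com -> 10.0.0.8 (expiry=34+2=36). clock=34
Op 15: insert c.com -> 10.0.0.1 (expiry=34+1=35). clock=34
Op 16: insert b.com -> 10.0.0.7 (expiry=34+2=36). clock=34
Op 17: insert c.com -> 10.0.0.8 (expiry=34+1=35). clock=34
Op 18: tick 4 -> clock=38. purged={b.com,c.com}
Op 19: insert a.com -> 10.0.0.6 (expiry=38+1=39). clock=38
Op 20: tick 9 -> clock=47. purged={a.com}
Op 21: insert a.com -> 10.0.0.6 (expiry=47+2=49). clock=47
Op 22: tick 12 -> clock=59. purged={a.com}
Op 23: insert a.com -> 10.0.0.8 (expiry=59+1=60). clock=59
Op 24: tick 6 -> clock=65. purged={a.com}
Op 25: tick 6 -> clock=71.
Op 26: insert a.com -> 10.0.0.4 (expiry=71+3=74). clock=71
Op 27: insert b.com -> 10.0.0.5 (expiry=71+2=73). clock=71
Op 28: insert c.com -> 10.0.0.4 (expiry=71+3=74). clock=71
Op 29: tick 11 -> clock=82. purged={a.com,b.com,c.com}
Op 30: tick 7 -> clock=89.
lookup c.com: not in cache (expired or never inserted)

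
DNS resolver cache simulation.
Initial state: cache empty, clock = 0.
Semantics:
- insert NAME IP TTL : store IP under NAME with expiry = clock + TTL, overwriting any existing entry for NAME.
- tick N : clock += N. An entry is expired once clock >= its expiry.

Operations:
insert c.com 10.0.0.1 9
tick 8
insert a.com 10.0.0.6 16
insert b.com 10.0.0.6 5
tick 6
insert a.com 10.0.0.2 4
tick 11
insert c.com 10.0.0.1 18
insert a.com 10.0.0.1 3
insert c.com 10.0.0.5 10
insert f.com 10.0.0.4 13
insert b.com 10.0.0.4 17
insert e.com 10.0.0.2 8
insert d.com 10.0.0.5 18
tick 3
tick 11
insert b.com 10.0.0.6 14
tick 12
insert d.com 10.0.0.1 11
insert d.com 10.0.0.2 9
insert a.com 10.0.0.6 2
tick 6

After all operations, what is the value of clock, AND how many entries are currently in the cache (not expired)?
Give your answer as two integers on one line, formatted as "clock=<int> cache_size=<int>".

Answer: clock=57 cache_size=1

Derivation:
Op 1: insert c.com -> 10.0.0.1 (expiry=0+9=9). clock=0
Op 2: tick 8 -> clock=8.
Op 3: insert a.com -> 10.0.0.6 (expiry=8+16=24). clock=8
Op 4: insert b.com -> 10.0.0.6 (expiry=8+5=13). clock=8
Op 5: tick 6 -> clock=14. purged={b.com,c.com}
Op 6: insert a.com -> 10.0.0.2 (expiry=14+4=18). clock=14
Op 7: tick 11 -> clock=25. purged={a.com}
Op 8: insert c.com -> 10.0.0.1 (expiry=25+18=43). clock=25
Op 9: insert a.com -> 10.0.0.1 (expiry=25+3=28). clock=25
Op 10: insert c.com -> 10.0.0.5 (expiry=25+10=35). clock=25
Op 11: insert f.com -> 10.0.0.4 (expiry=25+13=38). clock=25
Op 12: insert b.com -> 10.0.0.4 (expiry=25+17=42). clock=25
Op 13: insert e.com -> 10.0.0.2 (expiry=25+8=33). clock=25
Op 14: insert d.com -> 10.0.0.5 (expiry=25+18=43). clock=25
Op 15: tick 3 -> clock=28. purged={a.com}
Op 16: tick 11 -> clock=39. purged={c.com,e.com,f.com}
Op 17: insert b.com -> 10.0.0.6 (expiry=39+14=53). clock=39
Op 18: tick 12 -> clock=51. purged={d.com}
Op 19: insert d.com -> 10.0.0.1 (expiry=51+11=62). clock=51
Op 20: insert d.com -> 10.0.0.2 (expiry=51+9=60). clock=51
Op 21: insert a.com -> 10.0.0.6 (expiry=51+2=53). clock=51
Op 22: tick 6 -> clock=57. purged={a.com,b.com}
Final clock = 57
Final cache (unexpired): {d.com} -> size=1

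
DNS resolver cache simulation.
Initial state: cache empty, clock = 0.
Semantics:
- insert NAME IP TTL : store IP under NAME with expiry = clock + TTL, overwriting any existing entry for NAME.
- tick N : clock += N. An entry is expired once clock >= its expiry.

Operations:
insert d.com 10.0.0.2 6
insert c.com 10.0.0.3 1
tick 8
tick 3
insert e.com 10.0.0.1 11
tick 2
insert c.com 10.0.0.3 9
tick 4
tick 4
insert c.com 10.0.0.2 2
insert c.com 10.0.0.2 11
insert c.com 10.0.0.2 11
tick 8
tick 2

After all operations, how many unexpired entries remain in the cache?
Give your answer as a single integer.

Op 1: insert d.com -> 10.0.0.2 (expiry=0+6=6). clock=0
Op 2: insert c.com -> 10.0.0.3 (expiry=0+1=1). clock=0
Op 3: tick 8 -> clock=8. purged={c.com,d.com}
Op 4: tick 3 -> clock=11.
Op 5: insert e.com -> 10.0.0.1 (expiry=11+11=22). clock=11
Op 6: tick 2 -> clock=13.
Op 7: insert c.com -> 10.0.0.3 (expiry=13+9=22). clock=13
Op 8: tick 4 -> clock=17.
Op 9: tick 4 -> clock=21.
Op 10: insert c.com -> 10.0.0.2 (expiry=21+2=23). clock=21
Op 11: insert c.com -> 10.0.0.2 (expiry=21+11=32). clock=21
Op 12: insert c.com -> 10.0.0.2 (expiry=21+11=32). clock=21
Op 13: tick 8 -> clock=29. purged={e.com}
Op 14: tick 2 -> clock=31.
Final cache (unexpired): {c.com} -> size=1

Answer: 1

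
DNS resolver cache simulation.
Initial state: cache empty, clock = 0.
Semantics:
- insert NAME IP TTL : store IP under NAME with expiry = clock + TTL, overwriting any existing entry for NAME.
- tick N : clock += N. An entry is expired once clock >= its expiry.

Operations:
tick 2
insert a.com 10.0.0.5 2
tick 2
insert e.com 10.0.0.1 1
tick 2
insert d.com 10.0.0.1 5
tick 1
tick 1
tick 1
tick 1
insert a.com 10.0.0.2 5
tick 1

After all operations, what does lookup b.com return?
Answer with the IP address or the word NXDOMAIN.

Answer: NXDOMAIN

Derivation:
Op 1: tick 2 -> clock=2.
Op 2: insert a.com -> 10.0.0.5 (expiry=2+2=4). clock=2
Op 3: tick 2 -> clock=4. purged={a.com}
Op 4: insert e.com -> 10.0.0.1 (expiry=4+1=5). clock=4
Op 5: tick 2 -> clock=6. purged={e.com}
Op 6: insert d.com -> 10.0.0.1 (expiry=6+5=11). clock=6
Op 7: tick 1 -> clock=7.
Op 8: tick 1 -> clock=8.
Op 9: tick 1 -> clock=9.
Op 10: tick 1 -> clock=10.
Op 11: insert a.com -> 10.0.0.2 (expiry=10+5=15). clock=10
Op 12: tick 1 -> clock=11. purged={d.com}
lookup b.com: not in cache (expired or never inserted)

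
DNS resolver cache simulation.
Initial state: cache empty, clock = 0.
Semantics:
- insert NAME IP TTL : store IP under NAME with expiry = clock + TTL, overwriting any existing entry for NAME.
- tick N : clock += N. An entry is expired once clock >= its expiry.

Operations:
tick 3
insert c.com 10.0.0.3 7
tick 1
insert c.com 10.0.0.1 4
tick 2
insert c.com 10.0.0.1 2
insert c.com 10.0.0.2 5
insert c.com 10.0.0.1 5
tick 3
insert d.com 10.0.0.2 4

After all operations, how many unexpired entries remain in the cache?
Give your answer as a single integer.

Op 1: tick 3 -> clock=3.
Op 2: insert c.com -> 10.0.0.3 (expiry=3+7=10). clock=3
Op 3: tick 1 -> clock=4.
Op 4: insert c.com -> 10.0.0.1 (expiry=4+4=8). clock=4
Op 5: tick 2 -> clock=6.
Op 6: insert c.com -> 10.0.0.1 (expiry=6+2=8). clock=6
Op 7: insert c.com -> 10.0.0.2 (expiry=6+5=11). clock=6
Op 8: insert c.com -> 10.0.0.1 (expiry=6+5=11). clock=6
Op 9: tick 3 -> clock=9.
Op 10: insert d.com -> 10.0.0.2 (expiry=9+4=13). clock=9
Final cache (unexpired): {c.com,d.com} -> size=2

Answer: 2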